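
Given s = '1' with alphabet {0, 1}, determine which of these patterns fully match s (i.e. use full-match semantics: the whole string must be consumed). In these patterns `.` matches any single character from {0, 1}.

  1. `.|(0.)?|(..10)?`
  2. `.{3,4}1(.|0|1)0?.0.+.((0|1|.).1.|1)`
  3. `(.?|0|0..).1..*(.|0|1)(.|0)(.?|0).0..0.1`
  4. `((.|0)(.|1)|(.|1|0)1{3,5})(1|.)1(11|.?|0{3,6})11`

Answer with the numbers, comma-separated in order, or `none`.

1 → match
2 → no match
3 → no match
4 → no match — must end with '11'

1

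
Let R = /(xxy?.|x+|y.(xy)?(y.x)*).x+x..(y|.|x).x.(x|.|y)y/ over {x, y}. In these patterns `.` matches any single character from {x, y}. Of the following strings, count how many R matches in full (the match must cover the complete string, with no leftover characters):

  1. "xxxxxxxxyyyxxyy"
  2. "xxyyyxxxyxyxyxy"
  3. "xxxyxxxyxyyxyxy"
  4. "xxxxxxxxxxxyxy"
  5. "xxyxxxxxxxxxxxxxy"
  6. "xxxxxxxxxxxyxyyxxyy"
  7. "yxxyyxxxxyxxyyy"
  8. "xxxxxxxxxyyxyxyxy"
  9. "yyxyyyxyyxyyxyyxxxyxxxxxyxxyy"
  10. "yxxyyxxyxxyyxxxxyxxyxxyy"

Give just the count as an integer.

9

1 → match
2 → match
3 → match
4 → match
5 → match
6 → match
7 → match
8 → match
9 → no match
10 → match
Total matched: 9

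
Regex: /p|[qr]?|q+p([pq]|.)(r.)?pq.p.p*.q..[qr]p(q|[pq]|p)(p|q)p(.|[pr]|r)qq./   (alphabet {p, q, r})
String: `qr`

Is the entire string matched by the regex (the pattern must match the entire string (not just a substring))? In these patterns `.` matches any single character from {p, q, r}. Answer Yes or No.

No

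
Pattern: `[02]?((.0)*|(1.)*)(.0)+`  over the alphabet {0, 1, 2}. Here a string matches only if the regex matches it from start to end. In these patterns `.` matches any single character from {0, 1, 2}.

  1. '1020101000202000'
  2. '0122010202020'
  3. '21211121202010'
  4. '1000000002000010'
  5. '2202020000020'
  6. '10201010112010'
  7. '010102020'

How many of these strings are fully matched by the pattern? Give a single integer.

1 → match
2 → match
3 → no match
4 → no match
5 → match
6 → no match
7 → match
Total matched: 4

4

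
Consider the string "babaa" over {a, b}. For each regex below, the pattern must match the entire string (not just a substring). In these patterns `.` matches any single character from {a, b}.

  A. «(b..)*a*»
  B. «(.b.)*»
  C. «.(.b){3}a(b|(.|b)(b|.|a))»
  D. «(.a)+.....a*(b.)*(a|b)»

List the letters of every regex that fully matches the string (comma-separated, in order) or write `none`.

A → match
B → no match
C → no match
D → no match

A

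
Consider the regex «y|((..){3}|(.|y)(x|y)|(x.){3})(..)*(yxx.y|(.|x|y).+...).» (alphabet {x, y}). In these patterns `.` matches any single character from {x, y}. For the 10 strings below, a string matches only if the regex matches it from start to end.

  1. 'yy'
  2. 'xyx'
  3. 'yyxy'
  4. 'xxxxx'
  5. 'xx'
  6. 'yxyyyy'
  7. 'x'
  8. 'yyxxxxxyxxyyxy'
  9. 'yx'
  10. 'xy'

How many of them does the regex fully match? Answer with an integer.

1 → no match
2 → no match
3 → no match
4 → no match
5 → no match
6 → no match
7 → no match
8 → match
9 → no match
10 → no match
Total matched: 1

1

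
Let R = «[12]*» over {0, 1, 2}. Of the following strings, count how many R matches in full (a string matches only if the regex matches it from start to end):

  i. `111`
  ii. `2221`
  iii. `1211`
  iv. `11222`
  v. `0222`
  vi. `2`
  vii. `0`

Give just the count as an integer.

5

i. `111` → match
ii. `2221` → match
iii. `1211` → match
iv. `11222` → match
v. `0222` → no match
vi. `2` → match
vii. `0` → no match
Total matched: 5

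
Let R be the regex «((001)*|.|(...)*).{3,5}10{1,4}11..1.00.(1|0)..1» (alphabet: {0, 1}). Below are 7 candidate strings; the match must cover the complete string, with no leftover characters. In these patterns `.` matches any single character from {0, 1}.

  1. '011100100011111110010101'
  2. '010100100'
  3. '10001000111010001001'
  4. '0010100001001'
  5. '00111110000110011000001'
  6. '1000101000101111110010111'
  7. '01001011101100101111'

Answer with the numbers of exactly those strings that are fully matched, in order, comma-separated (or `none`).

6

1 → no match
2. '010100100' → no match — must end with '1'
3 → no match
4 → no match
5 → no match
6 → match
7 → no match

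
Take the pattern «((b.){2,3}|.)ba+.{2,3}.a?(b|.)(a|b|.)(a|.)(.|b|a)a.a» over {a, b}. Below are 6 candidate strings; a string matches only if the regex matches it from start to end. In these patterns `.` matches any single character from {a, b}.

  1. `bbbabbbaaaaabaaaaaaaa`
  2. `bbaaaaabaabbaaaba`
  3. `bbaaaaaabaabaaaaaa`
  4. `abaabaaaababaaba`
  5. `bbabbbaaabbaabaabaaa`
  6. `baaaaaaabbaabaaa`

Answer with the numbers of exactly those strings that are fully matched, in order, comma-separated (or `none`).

1, 2, 3, 4

1 → match
2 → match
3 → match
4 → match
5 → no match
6 → no match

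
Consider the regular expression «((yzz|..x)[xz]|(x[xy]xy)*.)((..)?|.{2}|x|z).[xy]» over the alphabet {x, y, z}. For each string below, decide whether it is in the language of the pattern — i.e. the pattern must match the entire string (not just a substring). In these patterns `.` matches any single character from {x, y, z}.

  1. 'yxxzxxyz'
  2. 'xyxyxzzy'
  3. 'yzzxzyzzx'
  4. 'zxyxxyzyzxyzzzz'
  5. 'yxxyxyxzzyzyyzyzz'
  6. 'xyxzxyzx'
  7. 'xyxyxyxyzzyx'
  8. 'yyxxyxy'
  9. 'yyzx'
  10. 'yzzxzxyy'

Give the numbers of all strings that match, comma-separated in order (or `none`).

2, 6, 7, 10

1 → no match
2 → match
3 → no match
4 → no match
5 → no match
6 → match
7 → match
8 → no match
9 → no match
10 → match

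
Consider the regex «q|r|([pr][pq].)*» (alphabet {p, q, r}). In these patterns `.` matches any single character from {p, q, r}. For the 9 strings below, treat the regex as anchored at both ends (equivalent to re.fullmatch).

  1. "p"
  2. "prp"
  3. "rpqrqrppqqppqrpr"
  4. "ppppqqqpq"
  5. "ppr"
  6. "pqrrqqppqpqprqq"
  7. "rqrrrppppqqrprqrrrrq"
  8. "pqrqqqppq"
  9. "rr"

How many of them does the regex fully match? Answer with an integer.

2

1 → no match
2 → no match
3 → no match
4 → no match
5 → match
6 → match
7 → no match
8 → no match
9 → no match
Total matched: 2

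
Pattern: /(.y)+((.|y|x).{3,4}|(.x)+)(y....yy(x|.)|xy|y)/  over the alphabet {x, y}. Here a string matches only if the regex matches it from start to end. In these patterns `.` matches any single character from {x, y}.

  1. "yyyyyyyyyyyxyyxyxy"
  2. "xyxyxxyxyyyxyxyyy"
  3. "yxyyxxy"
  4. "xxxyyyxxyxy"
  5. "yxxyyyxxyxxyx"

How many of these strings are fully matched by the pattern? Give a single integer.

1 → no match
2 → match
3 → no match
4 → no match
5 → no match
Total matched: 1

1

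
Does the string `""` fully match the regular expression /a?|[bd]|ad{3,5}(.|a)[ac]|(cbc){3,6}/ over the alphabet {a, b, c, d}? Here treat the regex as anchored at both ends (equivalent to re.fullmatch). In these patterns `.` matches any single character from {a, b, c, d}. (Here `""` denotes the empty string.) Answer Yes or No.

Yes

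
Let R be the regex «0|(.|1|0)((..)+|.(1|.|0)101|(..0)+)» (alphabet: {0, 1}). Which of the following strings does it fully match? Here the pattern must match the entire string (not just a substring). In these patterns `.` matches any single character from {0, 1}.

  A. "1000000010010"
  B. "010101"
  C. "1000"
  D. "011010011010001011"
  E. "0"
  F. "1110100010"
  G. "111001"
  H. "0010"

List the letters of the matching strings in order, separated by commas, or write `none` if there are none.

A, B, C, E, F, H

A → match
B. "010101" → match
C. "1000" → match
D → no match
E. "0" → match
F. "1110100010" → match
G. "111001" → no match
H. "0010" → match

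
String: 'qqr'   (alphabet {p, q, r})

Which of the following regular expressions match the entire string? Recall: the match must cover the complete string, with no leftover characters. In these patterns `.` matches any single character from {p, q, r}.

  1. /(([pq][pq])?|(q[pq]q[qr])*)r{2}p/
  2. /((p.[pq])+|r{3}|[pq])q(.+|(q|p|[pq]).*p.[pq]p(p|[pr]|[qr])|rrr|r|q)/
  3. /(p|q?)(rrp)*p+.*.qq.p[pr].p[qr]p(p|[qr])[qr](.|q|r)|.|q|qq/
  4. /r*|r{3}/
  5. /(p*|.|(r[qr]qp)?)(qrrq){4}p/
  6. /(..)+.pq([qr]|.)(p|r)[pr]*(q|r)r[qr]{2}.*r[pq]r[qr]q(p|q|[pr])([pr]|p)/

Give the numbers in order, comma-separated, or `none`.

2

1 → no match — must end with 'rp'
2 → match
3 → no match
4 → no match
5 → no match — must end with 'qrrqp'
6 → no match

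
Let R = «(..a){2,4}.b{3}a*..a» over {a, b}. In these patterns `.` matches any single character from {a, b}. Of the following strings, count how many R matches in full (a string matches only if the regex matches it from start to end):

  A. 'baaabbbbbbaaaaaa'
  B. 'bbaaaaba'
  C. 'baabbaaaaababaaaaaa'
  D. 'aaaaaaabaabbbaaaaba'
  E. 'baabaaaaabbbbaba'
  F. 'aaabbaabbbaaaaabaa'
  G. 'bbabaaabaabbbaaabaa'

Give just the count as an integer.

A → no match
B. 'bbaaaaba' → no match
C → no match
D → match
E → match
F → match
G → match
Total matched: 4

4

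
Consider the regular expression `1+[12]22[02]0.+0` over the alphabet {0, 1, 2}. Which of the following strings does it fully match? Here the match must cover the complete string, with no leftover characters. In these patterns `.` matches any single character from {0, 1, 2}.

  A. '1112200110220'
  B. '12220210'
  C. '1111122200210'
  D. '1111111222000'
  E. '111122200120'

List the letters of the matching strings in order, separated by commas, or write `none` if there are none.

A, C, D, E

A → match
B → no match
C → match
D → match
E → match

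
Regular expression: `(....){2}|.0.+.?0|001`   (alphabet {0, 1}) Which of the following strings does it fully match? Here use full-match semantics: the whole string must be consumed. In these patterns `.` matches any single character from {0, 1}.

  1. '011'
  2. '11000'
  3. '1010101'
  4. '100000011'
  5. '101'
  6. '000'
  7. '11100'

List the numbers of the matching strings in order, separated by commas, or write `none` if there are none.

none

1. '011' → no match
2. '11000' → no match
3. '1010101' → no match
4. '100000011' → no match
5. '101' → no match
6. '000' → no match
7. '11100' → no match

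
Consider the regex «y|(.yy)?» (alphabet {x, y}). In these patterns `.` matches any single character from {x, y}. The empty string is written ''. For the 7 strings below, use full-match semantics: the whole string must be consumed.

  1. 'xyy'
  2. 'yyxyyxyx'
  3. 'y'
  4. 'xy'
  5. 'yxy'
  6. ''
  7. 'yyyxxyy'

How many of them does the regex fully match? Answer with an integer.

1. 'xyy' → match
2. 'yyxyyxyx' → no match
3. 'y' → match
4. 'xy' → no match
5. 'yxy' → no match
6. '' → match
7. 'yyyxxyy' → no match
Total matched: 3

3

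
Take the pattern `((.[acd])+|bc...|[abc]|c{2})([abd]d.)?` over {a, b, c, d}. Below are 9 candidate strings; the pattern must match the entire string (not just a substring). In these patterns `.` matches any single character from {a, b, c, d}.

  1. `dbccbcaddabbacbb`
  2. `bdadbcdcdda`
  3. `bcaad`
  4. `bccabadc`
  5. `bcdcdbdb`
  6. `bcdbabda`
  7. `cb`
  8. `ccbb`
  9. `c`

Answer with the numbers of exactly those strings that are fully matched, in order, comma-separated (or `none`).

1 → no match
2 → match
3 → match
4 → match
5 → match
6 → match
7 → no match
8 → no match
9 → match

2, 3, 4, 5, 6, 9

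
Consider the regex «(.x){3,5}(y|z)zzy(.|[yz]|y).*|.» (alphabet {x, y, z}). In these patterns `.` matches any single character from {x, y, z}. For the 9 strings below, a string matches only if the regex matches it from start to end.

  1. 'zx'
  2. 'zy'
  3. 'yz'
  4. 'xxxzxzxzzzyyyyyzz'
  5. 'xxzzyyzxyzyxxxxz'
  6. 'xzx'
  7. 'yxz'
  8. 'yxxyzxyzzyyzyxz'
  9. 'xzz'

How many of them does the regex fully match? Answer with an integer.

1. 'zx' → no match
2. 'zy' → no match
3. 'yz' → no match
4 → no match
5 → no match
6. 'xzx' → no match
7. 'yxz' → no match
8 → no match
9. 'xzz' → no match
Total matched: 0

0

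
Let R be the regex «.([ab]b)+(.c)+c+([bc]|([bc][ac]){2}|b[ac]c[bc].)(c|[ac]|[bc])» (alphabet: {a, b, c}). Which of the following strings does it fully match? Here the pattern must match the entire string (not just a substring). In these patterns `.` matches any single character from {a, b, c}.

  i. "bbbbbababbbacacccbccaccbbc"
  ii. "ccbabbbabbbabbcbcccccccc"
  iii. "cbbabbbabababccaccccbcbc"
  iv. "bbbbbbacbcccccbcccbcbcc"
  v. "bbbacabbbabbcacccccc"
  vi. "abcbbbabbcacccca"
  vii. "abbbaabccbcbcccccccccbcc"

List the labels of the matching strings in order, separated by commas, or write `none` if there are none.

none

i → no match
ii → no match
iii → no match
iv → no match
v → no match
vi → no match
vii → no match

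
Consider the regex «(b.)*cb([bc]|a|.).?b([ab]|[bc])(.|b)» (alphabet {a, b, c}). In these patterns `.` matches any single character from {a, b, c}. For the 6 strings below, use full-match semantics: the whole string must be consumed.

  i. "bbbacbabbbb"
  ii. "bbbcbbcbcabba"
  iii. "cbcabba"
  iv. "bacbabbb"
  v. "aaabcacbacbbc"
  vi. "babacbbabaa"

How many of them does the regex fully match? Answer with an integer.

i → match
ii → match
iii → match
iv → match
v → no match
vi → match
Total matched: 5

5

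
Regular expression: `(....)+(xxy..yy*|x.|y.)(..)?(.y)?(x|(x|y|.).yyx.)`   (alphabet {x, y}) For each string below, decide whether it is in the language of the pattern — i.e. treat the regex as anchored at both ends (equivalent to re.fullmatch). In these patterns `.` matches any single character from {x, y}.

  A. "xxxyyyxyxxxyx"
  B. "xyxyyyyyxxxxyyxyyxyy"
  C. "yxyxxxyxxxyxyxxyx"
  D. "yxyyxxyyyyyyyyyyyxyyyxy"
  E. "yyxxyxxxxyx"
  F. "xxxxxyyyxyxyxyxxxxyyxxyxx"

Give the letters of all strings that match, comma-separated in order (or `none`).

A → match
B → no match
C → match
D → match
E → match
F → match

A, C, D, E, F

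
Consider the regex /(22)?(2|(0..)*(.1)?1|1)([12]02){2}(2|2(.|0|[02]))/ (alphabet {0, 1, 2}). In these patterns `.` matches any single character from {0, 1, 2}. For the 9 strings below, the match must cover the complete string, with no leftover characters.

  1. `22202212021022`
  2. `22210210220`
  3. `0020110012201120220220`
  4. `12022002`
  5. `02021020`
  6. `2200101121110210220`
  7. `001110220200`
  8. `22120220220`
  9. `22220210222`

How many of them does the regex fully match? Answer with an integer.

4

1 → no match
2 → match
3 → no match
4 → no match
5 → no match
6 → match
7 → no match
8 → match
9 → match
Total matched: 4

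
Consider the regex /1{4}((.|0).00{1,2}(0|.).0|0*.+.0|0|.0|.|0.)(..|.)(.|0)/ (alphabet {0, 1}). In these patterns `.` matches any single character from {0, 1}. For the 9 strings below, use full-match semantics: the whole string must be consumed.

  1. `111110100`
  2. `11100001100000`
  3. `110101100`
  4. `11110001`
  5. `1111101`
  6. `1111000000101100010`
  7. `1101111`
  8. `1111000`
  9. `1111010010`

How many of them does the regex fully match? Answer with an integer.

1 → match
2 → no match
3 → no match
4 → match
5 → match
6 → match
7 → no match
8 → match
9 → match
Total matched: 6

6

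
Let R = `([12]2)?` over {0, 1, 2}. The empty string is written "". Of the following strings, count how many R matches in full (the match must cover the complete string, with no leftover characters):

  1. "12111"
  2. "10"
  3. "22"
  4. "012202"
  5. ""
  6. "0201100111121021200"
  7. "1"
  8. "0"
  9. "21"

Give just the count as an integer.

1. "12111" → no match
2. "10" → no match
3. "22" → match
4. "012202" → no match
5. "" → match
6 → no match
7. "1" → no match
8. "0" → no match
9. "21" → no match
Total matched: 2

2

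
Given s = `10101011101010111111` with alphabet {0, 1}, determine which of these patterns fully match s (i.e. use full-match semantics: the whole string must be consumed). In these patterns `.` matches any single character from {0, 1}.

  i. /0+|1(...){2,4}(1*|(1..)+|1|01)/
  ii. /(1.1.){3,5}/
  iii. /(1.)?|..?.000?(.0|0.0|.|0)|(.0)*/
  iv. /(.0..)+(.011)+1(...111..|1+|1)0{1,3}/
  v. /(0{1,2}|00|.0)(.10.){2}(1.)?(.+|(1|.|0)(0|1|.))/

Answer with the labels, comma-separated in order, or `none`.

i → no match
ii → match
iii → no match
iv → no match — must end with `0`
v → no match

ii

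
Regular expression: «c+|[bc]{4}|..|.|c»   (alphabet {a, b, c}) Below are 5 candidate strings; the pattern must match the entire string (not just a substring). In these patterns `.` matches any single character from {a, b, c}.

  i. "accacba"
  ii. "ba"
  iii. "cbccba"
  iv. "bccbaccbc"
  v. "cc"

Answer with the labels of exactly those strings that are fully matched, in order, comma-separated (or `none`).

ii, v

i. "accacba" → no match
ii. "ba" → match
iii. "cbccba" → no match
iv. "bccbaccbc" → no match
v. "cc" → match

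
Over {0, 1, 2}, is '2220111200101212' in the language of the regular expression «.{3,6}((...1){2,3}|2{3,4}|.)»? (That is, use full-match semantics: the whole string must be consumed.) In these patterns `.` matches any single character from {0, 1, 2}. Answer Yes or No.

No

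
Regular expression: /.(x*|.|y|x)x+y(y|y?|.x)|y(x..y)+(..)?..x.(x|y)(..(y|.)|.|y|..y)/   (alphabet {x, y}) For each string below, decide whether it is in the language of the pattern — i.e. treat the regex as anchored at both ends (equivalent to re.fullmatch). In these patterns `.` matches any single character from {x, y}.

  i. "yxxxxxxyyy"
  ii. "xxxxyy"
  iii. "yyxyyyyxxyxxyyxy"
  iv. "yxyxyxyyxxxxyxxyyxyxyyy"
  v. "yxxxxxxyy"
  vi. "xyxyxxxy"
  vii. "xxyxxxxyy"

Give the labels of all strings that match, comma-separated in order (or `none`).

ii, v

i → no match
ii → match
iii → no match
iv → no match
v → match
vi → no match
vii → no match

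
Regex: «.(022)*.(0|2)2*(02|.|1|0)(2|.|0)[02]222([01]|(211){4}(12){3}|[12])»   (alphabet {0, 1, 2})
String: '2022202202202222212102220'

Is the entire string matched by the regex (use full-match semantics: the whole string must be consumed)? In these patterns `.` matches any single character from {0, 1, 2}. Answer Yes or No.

No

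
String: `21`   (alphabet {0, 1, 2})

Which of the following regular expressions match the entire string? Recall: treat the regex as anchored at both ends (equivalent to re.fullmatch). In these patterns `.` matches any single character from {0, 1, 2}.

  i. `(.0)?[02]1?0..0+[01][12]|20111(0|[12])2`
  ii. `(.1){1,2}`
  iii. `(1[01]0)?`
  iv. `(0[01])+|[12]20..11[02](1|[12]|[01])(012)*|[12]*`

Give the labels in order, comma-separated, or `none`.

ii, iv

i → no match
ii → match
iii → no match
iv → match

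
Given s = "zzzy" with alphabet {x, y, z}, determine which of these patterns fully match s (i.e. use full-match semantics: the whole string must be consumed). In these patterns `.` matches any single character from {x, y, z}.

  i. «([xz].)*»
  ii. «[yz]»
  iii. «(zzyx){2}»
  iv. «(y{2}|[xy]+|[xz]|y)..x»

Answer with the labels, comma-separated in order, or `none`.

i

i → match
ii → no match
iii → no match — must start with "zzyx"
iv → no match — must end with "x"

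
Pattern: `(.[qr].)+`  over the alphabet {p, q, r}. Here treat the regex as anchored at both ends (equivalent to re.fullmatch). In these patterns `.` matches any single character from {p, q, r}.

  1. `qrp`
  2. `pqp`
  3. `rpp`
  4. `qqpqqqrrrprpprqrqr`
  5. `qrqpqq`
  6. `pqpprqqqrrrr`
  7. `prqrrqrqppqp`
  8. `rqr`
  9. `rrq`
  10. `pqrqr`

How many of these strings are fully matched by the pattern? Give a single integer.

8

1 → match
2 → match
3 → no match
4 → match
5 → match
6 → match
7 → match
8 → match
9 → match
10 → no match
Total matched: 8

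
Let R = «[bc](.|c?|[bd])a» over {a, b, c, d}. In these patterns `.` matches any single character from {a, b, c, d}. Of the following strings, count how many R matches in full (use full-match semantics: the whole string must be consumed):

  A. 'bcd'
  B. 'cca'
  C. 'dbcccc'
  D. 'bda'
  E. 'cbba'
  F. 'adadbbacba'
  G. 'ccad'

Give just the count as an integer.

2

A → no match — must end with 'a'
B → match
C → no match — must end with 'a'
D → match
E → no match
F → no match
G → no match — must end with 'a'
Total matched: 2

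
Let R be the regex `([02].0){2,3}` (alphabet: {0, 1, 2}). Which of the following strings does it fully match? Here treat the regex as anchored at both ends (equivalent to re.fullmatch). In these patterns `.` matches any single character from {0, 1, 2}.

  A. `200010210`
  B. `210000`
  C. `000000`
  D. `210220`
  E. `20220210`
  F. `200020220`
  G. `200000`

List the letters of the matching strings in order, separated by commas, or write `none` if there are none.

A, B, C, D, F, G

A → match
B → match
C → match
D → match
E → no match
F → match
G → match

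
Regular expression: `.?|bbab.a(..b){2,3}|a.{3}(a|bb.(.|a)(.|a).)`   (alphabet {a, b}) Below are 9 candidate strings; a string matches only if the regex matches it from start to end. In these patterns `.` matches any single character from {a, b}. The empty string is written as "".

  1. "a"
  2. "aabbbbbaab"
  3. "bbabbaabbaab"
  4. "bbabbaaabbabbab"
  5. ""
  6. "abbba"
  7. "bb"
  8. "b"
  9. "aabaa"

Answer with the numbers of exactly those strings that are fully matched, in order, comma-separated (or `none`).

1, 2, 3, 4, 5, 6, 8, 9

1. "a" → match
2. "aabbbbbaab" → match
3. "bbabbaabbaab" → match
4 → match
5. "" → match
6. "abbba" → match
7. "bb" → no match
8. "b" → match
9. "aabaa" → match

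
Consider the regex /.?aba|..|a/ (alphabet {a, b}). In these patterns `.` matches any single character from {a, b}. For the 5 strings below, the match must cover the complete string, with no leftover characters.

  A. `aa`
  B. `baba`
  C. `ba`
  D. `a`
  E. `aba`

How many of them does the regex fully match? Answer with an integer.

5

A → match
B → match
C → match
D → match
E → match
Total matched: 5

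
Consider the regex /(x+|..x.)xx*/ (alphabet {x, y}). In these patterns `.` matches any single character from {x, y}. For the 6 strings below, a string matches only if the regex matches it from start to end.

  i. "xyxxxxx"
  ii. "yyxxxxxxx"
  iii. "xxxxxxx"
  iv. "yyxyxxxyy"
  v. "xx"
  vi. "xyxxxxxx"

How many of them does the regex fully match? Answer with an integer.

5

i. "xyxxxxx" → match
ii. "yyxxxxxxx" → match
iii. "xxxxxxx" → match
iv. "yyxyxxxyy" → no match
v. "xx" → match
vi. "xyxxxxxx" → match
Total matched: 5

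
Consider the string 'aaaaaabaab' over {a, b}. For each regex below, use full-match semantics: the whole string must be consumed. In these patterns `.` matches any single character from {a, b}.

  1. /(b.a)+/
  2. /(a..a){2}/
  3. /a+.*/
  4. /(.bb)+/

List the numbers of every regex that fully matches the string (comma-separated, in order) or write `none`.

1 → no match — must start with 'b'
2 → no match — must end with 'a'
3 → match
4 → no match — must end with 'bb'

3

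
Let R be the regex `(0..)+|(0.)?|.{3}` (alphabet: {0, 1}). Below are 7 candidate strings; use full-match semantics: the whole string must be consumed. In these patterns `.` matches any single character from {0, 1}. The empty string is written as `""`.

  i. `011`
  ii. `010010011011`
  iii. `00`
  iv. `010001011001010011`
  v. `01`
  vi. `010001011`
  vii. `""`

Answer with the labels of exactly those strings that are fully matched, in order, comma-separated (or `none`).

i, ii, iii, iv, v, vi, vii

i. `011` → match
ii. `010010011011` → match
iii. `00` → match
iv → match
v. `01` → match
vi. `010001011` → match
vii. `""` → match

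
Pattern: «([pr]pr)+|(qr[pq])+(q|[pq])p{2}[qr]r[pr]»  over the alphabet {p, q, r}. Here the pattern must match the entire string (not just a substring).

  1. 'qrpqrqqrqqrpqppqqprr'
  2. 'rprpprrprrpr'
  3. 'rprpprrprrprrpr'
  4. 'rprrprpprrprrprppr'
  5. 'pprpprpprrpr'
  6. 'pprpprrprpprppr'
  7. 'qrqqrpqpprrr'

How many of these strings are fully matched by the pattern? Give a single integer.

1 → no match
2 → match
3 → match
4 → match
5 → match
6 → match
7 → match
Total matched: 6

6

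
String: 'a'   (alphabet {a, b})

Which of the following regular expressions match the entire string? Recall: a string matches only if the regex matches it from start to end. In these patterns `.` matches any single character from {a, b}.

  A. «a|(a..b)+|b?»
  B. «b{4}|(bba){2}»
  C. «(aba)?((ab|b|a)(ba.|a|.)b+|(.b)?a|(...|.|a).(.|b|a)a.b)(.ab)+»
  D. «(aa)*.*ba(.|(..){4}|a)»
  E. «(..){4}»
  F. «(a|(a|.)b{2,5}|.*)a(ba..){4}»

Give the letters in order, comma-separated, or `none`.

A

A → match
B → no match
C → no match — must end with 'ab'
D → no match
E → no match
F → no match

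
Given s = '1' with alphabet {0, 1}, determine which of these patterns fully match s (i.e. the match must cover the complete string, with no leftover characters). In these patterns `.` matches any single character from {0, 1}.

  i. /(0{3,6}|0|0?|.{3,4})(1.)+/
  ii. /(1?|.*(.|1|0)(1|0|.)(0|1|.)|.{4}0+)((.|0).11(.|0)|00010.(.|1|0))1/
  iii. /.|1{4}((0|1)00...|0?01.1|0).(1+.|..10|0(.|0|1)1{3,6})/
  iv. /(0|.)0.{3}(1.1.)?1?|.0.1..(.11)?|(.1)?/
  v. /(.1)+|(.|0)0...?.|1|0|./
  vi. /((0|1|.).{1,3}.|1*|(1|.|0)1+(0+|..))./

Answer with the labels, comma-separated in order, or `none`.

i → no match
ii → no match
iii → match
iv → no match
v → match
vi → match

iii, v, vi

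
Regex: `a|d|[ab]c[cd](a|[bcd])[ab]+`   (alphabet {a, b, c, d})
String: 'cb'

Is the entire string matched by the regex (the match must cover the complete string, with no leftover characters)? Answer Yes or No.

No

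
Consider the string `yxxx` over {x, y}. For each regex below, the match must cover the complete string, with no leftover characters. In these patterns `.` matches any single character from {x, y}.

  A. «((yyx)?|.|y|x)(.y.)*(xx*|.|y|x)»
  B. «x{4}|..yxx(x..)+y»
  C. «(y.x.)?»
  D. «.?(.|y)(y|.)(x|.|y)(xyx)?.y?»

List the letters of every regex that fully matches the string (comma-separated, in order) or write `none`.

A, C, D

A → match
B → no match
C → match
D → match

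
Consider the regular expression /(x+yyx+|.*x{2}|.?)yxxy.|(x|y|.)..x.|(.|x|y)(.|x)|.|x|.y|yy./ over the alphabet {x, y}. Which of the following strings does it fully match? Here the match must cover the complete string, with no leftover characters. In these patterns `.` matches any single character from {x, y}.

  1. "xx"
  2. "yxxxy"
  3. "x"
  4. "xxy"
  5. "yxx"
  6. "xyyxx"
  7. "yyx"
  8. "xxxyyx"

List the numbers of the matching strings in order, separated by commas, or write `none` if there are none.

1 → match
2 → match
3 → match
4 → no match
5 → no match
6 → match
7 → match
8 → no match

1, 2, 3, 6, 7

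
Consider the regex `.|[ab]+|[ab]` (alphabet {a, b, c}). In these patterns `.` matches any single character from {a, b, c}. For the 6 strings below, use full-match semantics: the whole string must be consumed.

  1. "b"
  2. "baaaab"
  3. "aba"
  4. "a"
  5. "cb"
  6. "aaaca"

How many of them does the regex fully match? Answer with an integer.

1 → match
2 → match
3 → match
4 → match
5 → no match
6 → no match
Total matched: 4

4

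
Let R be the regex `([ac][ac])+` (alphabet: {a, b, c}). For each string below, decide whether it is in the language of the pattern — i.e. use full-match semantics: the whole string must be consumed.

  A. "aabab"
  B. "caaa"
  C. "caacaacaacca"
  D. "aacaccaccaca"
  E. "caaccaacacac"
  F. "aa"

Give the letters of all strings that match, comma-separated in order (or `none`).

B, C, D, E, F

A → no match
B → match
C → match
D → match
E → match
F → match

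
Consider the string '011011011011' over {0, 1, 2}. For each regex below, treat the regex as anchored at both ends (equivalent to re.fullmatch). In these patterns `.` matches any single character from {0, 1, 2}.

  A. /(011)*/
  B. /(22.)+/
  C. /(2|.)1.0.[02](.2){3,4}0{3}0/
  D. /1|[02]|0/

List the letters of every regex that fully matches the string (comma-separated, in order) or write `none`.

A

A → match
B → no match — must start with '22'
C → no match — must end with '00'
D → no match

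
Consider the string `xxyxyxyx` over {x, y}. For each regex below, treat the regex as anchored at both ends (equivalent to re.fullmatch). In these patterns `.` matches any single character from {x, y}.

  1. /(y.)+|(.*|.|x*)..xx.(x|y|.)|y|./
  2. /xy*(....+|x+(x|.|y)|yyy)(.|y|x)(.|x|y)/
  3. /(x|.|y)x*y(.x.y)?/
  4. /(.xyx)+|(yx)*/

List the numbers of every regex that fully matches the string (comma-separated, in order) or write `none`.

1 → no match
2 → match
3 → no match
4 → match

2, 4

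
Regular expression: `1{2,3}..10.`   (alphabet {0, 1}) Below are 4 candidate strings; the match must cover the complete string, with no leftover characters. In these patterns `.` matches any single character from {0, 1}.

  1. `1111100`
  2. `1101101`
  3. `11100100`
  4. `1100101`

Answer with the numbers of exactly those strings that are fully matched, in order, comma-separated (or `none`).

1. `1111100` → match
2. `1101101` → match
3. `11100100` → match
4. `1100101` → match

1, 2, 3, 4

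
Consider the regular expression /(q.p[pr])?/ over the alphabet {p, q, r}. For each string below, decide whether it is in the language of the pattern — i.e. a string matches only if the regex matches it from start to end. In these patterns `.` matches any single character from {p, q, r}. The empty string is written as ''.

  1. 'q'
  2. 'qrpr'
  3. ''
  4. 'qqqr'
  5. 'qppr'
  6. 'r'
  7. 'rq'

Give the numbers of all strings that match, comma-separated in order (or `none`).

2, 3, 5

1. 'q' → no match
2. 'qrpr' → match
3. '' → match
4. 'qqqr' → no match
5. 'qppr' → match
6. 'r' → no match
7. 'rq' → no match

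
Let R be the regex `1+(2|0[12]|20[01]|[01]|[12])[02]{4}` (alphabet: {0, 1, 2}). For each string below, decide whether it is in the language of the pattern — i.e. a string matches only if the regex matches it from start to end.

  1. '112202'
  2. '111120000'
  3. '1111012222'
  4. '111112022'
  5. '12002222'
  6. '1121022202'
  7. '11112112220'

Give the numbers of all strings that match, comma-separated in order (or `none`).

1, 2, 3, 4, 5

1 → match
2 → match
3 → match
4 → match
5 → match
6 → no match
7 → no match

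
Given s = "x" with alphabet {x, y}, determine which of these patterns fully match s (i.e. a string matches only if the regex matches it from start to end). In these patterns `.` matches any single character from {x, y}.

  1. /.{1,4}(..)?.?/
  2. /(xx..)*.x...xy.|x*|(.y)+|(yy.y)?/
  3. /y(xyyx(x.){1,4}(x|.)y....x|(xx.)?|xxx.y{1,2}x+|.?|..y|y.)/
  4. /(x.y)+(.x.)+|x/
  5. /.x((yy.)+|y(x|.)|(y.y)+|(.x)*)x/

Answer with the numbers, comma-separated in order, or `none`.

1 → match
2 → match
3 → no match — must start with "y"
4 → match
5 → no match

1, 2, 4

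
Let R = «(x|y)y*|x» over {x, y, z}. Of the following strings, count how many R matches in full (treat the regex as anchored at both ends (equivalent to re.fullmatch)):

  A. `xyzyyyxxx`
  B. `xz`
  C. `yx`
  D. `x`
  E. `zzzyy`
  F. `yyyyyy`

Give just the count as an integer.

2

A → no match
B → no match
C → no match
D → match
E → no match
F → match
Total matched: 2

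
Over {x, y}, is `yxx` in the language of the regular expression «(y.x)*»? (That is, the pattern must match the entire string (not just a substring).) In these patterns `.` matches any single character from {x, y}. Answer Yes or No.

Yes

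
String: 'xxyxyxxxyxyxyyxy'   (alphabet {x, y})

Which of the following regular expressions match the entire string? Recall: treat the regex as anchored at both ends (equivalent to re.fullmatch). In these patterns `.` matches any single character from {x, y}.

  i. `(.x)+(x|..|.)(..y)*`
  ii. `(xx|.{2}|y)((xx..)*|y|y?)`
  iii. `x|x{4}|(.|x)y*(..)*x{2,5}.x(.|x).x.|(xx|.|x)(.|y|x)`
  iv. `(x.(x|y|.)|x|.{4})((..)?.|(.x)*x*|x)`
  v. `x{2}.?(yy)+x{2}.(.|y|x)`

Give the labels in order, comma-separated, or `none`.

i

i → match
ii → no match
iii → no match
iv → no match
v → no match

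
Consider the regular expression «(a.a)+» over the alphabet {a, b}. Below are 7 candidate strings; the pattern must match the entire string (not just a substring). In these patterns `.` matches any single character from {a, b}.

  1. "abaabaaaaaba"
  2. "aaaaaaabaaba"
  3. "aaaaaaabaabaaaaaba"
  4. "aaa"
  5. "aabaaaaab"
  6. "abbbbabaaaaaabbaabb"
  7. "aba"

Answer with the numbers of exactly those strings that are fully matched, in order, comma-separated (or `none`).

1 → match
2 → match
3 → match
4 → match
5 → no match — must end with "a"
6 → no match — must end with "a"
7 → match

1, 2, 3, 4, 7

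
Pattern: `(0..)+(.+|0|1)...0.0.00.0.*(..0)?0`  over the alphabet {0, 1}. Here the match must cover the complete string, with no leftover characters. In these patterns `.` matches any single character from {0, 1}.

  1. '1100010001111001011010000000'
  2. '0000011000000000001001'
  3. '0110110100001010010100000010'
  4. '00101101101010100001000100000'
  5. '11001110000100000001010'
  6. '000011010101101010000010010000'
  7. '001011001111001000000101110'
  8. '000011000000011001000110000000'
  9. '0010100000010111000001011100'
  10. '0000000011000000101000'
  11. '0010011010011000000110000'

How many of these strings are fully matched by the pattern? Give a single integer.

1 → no match — must start with '0'
2 → no match — must end with '0'
3 → match
4 → match
5 → no match — must start with '0'
6 → match
7 → match
8 → no match
9 → no match
10 → match
11 → no match
Total matched: 5

5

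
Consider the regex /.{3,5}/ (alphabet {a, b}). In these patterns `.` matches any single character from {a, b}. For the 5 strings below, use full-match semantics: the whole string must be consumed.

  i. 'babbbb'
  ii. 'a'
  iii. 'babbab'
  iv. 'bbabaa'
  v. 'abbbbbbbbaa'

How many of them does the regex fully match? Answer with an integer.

i. 'babbbb' → no match
ii. 'a' → no match
iii. 'babbab' → no match
iv. 'bbabaa' → no match
v. 'abbbbbbbbaa' → no match
Total matched: 0

0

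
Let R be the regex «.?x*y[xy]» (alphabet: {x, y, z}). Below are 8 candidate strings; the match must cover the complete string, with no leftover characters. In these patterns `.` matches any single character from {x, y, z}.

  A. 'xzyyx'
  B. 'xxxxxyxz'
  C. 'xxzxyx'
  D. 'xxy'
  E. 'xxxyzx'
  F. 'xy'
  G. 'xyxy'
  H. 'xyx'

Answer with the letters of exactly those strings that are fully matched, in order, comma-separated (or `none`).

A → no match
B → no match
C → no match
D → no match
E → no match
F → no match
G → no match
H → match

H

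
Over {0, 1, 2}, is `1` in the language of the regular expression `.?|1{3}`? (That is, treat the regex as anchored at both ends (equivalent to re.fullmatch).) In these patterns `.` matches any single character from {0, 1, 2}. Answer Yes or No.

Yes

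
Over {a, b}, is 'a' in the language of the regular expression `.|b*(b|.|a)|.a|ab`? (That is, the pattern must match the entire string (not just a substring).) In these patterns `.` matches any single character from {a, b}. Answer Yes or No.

Yes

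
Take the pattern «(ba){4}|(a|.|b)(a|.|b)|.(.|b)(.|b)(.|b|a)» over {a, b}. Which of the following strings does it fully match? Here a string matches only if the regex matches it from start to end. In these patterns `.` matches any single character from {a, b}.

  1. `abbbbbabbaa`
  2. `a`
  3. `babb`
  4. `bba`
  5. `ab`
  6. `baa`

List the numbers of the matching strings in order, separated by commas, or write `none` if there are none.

1 → no match
2 → no match
3 → match
4 → no match
5 → match
6 → no match

3, 5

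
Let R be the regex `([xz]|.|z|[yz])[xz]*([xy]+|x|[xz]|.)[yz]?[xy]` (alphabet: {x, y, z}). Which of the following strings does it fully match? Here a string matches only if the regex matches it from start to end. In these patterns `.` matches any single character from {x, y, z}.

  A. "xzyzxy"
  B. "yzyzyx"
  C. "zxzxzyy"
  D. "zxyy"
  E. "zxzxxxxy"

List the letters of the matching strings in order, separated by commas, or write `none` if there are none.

C, D, E

A → no match
B → no match
C → match
D → match
E → match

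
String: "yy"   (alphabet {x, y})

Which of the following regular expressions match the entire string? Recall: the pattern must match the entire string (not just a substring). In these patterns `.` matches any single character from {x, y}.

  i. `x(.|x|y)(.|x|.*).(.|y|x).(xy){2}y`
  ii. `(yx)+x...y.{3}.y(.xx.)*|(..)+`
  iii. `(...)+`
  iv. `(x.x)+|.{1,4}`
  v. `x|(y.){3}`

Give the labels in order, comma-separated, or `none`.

i → no match — must start with "x"
ii → match
iii → no match
iv → match
v → no match

ii, iv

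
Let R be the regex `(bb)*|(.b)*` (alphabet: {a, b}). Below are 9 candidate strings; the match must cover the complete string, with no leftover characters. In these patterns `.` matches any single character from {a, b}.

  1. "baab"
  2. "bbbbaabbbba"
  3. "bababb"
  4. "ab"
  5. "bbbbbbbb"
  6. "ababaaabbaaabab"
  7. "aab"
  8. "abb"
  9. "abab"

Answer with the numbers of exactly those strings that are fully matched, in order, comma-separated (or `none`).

1 → no match
2 → no match
3 → no match
4 → match
5 → match
6 → no match
7 → no match
8 → no match
9 → match

4, 5, 9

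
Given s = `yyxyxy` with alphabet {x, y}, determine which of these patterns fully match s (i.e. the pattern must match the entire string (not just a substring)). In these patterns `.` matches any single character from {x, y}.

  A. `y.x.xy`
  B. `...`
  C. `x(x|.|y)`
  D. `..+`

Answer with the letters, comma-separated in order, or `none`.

A, D

A → match
B → no match
C → no match — must start with `x`
D → match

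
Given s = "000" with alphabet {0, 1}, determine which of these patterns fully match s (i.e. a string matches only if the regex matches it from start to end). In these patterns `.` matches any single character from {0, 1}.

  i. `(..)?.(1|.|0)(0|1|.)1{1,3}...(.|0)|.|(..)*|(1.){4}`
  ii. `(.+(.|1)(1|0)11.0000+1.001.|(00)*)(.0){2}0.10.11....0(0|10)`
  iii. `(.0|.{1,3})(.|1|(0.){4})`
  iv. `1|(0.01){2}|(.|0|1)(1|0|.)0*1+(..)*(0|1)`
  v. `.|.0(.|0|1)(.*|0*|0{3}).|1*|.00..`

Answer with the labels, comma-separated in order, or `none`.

iii

i → no match
ii → no match
iii → match
iv → no match
v → no match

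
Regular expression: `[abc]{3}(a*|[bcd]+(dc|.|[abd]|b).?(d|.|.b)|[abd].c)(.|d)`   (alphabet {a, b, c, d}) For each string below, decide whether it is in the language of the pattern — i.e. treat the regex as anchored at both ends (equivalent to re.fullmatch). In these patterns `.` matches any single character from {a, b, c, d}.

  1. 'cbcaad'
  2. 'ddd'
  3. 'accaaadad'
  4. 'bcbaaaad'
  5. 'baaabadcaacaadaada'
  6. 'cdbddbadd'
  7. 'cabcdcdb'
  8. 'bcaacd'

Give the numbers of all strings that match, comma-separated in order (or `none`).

1, 4, 7

1 → match
2 → no match
3 → no match
4 → match
5 → no match
6 → no match
7 → match
8 → no match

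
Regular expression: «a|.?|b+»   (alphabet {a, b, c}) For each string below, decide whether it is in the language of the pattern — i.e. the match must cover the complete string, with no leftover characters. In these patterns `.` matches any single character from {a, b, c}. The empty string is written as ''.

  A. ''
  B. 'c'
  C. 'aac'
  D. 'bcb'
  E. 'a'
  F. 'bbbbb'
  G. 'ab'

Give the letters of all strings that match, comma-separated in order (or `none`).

A, B, E, F

A. '' → match
B. 'c' → match
C. 'aac' → no match
D. 'bcb' → no match
E. 'a' → match
F. 'bbbbb' → match
G. 'ab' → no match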